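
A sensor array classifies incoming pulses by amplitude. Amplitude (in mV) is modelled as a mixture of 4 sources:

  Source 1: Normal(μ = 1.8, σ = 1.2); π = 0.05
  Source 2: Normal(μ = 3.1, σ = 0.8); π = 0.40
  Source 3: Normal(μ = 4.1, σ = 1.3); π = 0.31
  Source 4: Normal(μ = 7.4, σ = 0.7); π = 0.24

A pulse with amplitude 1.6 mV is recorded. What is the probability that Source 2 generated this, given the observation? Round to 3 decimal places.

0.523

The responsibility of component k is P(Z=k) f_k(x) divided by Σ_j P(Z=j) f_j(x).
Evaluate each component's likelihood at the observed value:
  L_1 = (1/(1.2·√(2π)))·exp(−(1.6−1.8)²/(2·1.2²)) = 0.332452·exp(-0.01389) = 0.327866
  L_2 = (1/(0.8·√(2π)))·exp(−(1.6−3.1)²/(2·0.8²)) = 0.498678·exp(-1.75781) = 0.0859828
  L_3 = (1/(1.3·√(2π)))·exp(−(1.6−4.1)²/(2·1.3²)) = 0.306879·exp(-1.84911) = 0.0482956
  L_4 = (1/(0.7·√(2π)))·exp(−(1.6−7.4)²/(2·0.7²)) = 0.569918·exp(-34.32653) = 7.04676e-16
Weight by the priors:
  P(Z=1)·L_1 = 0.05 × 0.327866 = 0.0163933
  P(Z=2)·L_2 = 0.40 × 0.0859828 = 0.0343931
  P(Z=3)·L_3 = 0.31 × 0.0482956 = 0.0149716
  P(Z=4)·L_4 = 0.24 × 7.04676e-16 = 1.69122e-16
Marginal: 0.0163933 + 0.0343931 + 0.0149716 + 1.69122e-16 = 0.0657581
So the posterior for Source 2 is 0.0343931 / 0.0657581 ≈ 0.523.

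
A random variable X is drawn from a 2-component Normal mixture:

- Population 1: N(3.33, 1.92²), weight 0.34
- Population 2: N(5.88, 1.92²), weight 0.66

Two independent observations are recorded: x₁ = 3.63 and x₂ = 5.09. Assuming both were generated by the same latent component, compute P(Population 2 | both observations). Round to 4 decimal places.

Apply Bayes' rule: the posterior for each component is proportional to its prior times its likelihood at x.
Since both observations come from the same component, the likelihood for component k is f_k(x₁)·f_k(x₂).
  f_1 = [0.205261] × [0.136504] = 0.028019
  f_2 = [0.104569] × [0.190918] = 0.0199641
Weight by the priors:
  π_1·f_1 = 0.34 × 0.028019 = 0.00952645
  π_2·f_2 = 0.66 × 0.0199641 = 0.0131763
Marginal: 0.00952645 + 0.0131763 = 0.0227027
P(Population 2 | x₁, x₂) ≈ 0.5804

0.5804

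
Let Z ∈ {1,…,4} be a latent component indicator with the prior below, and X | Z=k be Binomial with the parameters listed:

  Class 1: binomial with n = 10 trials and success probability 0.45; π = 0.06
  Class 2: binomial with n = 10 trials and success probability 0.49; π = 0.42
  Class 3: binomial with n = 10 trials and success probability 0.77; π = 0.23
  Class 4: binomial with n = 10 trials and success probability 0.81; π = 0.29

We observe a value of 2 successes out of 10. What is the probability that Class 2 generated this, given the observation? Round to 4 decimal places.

Posterior ∝ prior × likelihood, so P(k | x) ∝ π_k f_k(x); normalise over all components.
Binomial probabilities:
  p_1 = 0.0763026
  p_2 = 0.04945
  p_3 = 0.000208938
  p_4 = 5.01431e-05
Unnormalised posteriors:
  π_1·p_1 = 0.06 × 0.0763026 = 0.00457815
  π_2·p_2 = 0.42 × 0.04945 = 0.020769
  π_3·p_3 = 0.23 × 0.000208938 = 4.80557e-05
  π_4·p_4 = 0.29 × 5.01431e-05 = 1.45415e-05
Denominator: 0.00457815 + 0.020769 + 4.80557e-05 + 1.45415e-05 = 0.0254097
Responsibility of Class 2: 0.020769 / 0.0254097 ≈ 0.8174

0.8174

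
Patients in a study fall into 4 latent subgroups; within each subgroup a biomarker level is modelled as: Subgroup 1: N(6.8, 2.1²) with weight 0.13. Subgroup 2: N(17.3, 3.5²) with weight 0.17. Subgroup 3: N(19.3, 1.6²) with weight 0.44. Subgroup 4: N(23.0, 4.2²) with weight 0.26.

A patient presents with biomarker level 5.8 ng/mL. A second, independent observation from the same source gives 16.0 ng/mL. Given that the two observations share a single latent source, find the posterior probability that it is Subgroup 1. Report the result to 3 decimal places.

By Bayes' theorem, P(k | x) = π_k f_k(x) / Σ_j π_j f_j(x).
Since both observations come from the same component, the likelihood for component k is f_k(x₁)·f_k(x₂).
  f_1 = [(1/(2.1·√(2π)))·exp(−(5.8−6.8)²/(2·2.1²)) = 0.189973·exp(-0.11338) = 0.16961] × [1.29134e-05] = 2.19023e-06
  f_2 = [(1/(3.5·√(2π)))·exp(−(5.8−17.3)²/(2·3.5²)) = 0.113984·exp(-5.39796) = 0.000515867] × [0.106386] = 5.48811e-05
  f_3 = [(1/(1.6·√(2π)))·exp(−(5.8−19.3)²/(2·1.6²)) = 0.249339·exp(-35.59570) = 8.66508e-17] × [0.0297212] = 2.57536e-18
  f_4 = [(1/(4.2·√(2π)))·exp(−(5.8−23.0)²/(2·4.2²)) = 0.094986·exp(-8.38549) = 2.16715e-05] × [0.023685] = 5.13291e-07
Unnormalised posteriors:
  π_1·f_1 = 0.13 × 2.19023e-06 = 2.8473e-07
  π_2·f_2 = 0.17 × 5.48811e-05 = 9.32978e-06
  π_3·f_3 = 0.44 × 2.57536e-18 = 1.13316e-18
  π_4·f_4 = 0.26 × 5.13291e-07 = 1.33456e-07
Denominator: 2.8473e-07 + 9.32978e-06 + 1.13316e-18 + 1.33456e-07 = 9.74797e-06
Responsibility of Subgroup 1: 2.8473e-07 / 9.74797e-06 ≈ 0.029

0.029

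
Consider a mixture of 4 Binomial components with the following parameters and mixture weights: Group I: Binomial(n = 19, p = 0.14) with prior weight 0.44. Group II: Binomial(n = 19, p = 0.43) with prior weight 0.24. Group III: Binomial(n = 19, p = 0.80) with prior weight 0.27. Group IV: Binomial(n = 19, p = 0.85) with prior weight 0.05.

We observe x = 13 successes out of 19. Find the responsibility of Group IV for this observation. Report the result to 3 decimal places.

0.059

P(component k | x) = π_k·f_k(x) / marginal(x), where marginal(x) = Σ_j π_j·f_j(x).
Binomial probabilities:
  f_I = 8.71238e-08
  f_II = 0.015989
  f_III = 0.0954622
  f_IV = 0.0373659
Prior × likelihood for each component:
  π_I·f_I = 0.44 × 8.71238e-08 = 3.83345e-08
  π_II·f_II = 0.24 × 0.015989 = 0.00383736
  π_III·f_III = 0.27 × 0.0954622 = 0.0257748
  π_IV·f_IV = 0.05 × 0.0373659 = 0.00186829
Denominator: 3.83345e-08 + 0.00383736 + 0.0257748 + 0.00186829 = 0.0314805
P(Group IV | x) = 0.00186829 / 0.0314805 ≈ 0.059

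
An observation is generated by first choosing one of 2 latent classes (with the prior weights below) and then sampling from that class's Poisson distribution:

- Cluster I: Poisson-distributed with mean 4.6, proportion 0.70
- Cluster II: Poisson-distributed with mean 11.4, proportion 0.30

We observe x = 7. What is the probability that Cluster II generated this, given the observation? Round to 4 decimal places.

0.2151

By Bayes' theorem, P(k | x) = π_k f_k(x) / Σ_j π_j f_j(x).
Component likelihoods at x = 7:
  p_I = 0.08692
  p_II = 0.0555836
Prior × likelihood for each component:
  π_I·p_I = 0.70 × 0.08692 = 0.060844
  π_II·p_II = 0.30 × 0.0555836 = 0.0166751
Marginal: 0.060844 + 0.0166751 = 0.0775191
Responsibility of Cluster II: 0.0166751 / 0.0775191 ≈ 0.2151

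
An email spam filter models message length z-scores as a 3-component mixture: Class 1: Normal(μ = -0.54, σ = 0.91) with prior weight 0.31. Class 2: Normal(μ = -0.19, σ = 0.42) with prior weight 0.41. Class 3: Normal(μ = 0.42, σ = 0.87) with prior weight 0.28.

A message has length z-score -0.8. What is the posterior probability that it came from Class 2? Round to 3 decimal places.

0.432

By Bayes' theorem, P(k | x) = π_k f_k(x) / Σ_j π_j f_j(x).
Evaluate each component's likelihood at the observed value:
  f_1 = (1/(0.91·√(2π)))·exp(−(-0.8−-0.54)²/(2·0.91²)) = 0.438398·exp(-0.04082) = 0.420865
  f_2 = (1/(0.42·√(2π)))·exp(−(-0.8−-0.19)²/(2·0.42²)) = 0.949863·exp(-1.05471) = 0.330832
  f_3 = (1/(0.87·√(2π)))·exp(−(-0.8−0.42)²/(2·0.87²)) = 0.458554·exp(-0.98322) = 0.171547
Unnormalised posteriors:
  π_1·f_1 = 0.31 × 0.420865 = 0.130468
  π_2·f_2 = 0.41 × 0.330832 = 0.135641
  π_3·f_3 = 0.28 × 0.171547 = 0.0480332
Marginal: 0.130468 + 0.135641 + 0.0480332 = 0.314143
P(Class 2 | -0.8) ≈ 0.432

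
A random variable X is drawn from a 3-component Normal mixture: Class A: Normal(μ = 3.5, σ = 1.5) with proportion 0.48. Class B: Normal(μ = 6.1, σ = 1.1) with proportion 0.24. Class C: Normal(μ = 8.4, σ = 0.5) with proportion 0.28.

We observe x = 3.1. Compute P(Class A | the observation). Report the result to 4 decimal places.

0.9832

The responsibility of component k is w_k f_k(x) divided by Σ_j w_j f_j(x).
Component likelihoods at x = 3.1:
  f_A = (1/(1.5·√(2π)))·exp(−(3.1−3.5)²/(2·1.5²)) = 0.265962·exp(-0.03556) = 0.256671
  f_B = (1/(1.1·√(2π)))·exp(−(3.1−6.1)²/(2·1.1²)) = 0.362675·exp(-3.71901) = 0.00879777
  f_C = (1/(0.5·√(2π)))·exp(−(3.1−8.4)²/(2·0.5²)) = 0.797885·exp(-56.18000) = 3.18622e-25
Prior × likelihood for each component:
  w_A·f_A = 0.48 × 0.256671 = 0.123202
  w_B·f_B = 0.24 × 0.00879777 = 0.00211146
  w_C·f_C = 0.28 × 3.18622e-25 = 8.92142e-26
Denominator: 0.123202 + 0.00211146 + 8.92142e-26 = 0.125314
Responsibility of Class A: 0.123202 / 0.125314 ≈ 0.9832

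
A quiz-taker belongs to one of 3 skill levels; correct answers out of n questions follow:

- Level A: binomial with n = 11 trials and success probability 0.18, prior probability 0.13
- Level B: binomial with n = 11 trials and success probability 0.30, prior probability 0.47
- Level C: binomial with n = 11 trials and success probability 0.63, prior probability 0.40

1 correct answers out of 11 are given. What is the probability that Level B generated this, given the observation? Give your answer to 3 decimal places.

By Bayes' theorem, P(k | x) = w_k f_k(x) / Σ_j w_j f_j(x).
Component likelihoods at x = 1 correct answers out of 11:
  L_A = C(11,1)·0.18^1·0.82^10 = 11·0.18·0.137448 = 0.272147
  L_B = C(11,1)·0.30^1·0.70^10 = 11·0.3·0.0282475 = 0.0932168
  L_C = C(11,1)·0.63^1·0.37^10 = 11·0.63·4.80858e-05 = 0.000333235
Prior × likelihood for each component:
  w_A·L_A = 0.13 × 0.272147 = 0.0353791
  w_B·L_B = 0.47 × 0.0932168 = 0.0438119
  w_C·L_C = 0.40 × 0.000333235 = 0.000133294
Normaliser: 0.0353791 + 0.0438119 + 0.000133294 = 0.0793243
P(Level B | x) = 0.0438119 / 0.0793243 ≈ 0.552

0.552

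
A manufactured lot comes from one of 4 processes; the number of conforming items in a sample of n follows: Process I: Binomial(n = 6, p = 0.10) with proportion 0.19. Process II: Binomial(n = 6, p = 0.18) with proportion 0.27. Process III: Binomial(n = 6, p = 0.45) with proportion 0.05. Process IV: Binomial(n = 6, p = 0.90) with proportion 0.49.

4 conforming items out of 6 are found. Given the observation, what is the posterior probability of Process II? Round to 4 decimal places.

P(component k | x) = π_k·f_k(x) / marginal(x), where marginal(x) = Σ_j π_j·f_j(x).
Component likelihoods at x = 4 conforming items out of 6:
  p_I = 0.001215
  p_II = 0.0105879
  p_III = 0.186066
  p_IV = 0.098415
Multiply by the mixture weights:
  π_I·p_I = 0.19 × 0.001215 = 0.00023085
  π_II·p_II = 0.27 × 0.0105879 = 0.00285873
  π_III·p_III = 0.05 × 0.186066 = 0.00930329
  π_IV·p_IV = 0.49 × 0.098415 = 0.0482233
Sum: 0.00023085 + 0.00285873 + 0.00930329 + 0.0482233 = 0.0606162
Responsibility of Process II: 0.00285873 / 0.0606162 ≈ 0.0472

0.0472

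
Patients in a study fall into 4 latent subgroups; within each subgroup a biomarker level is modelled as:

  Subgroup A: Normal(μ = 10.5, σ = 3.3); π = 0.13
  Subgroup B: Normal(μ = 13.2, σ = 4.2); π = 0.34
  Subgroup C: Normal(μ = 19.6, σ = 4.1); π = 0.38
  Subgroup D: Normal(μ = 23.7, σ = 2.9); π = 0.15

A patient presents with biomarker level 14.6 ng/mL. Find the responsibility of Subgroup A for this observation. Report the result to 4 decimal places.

By Bayes' theorem, P(k | x) = π_k f_k(x) / Σ_j π_j f_j(x).
Normal densities:
  p_A = 0.0558732
  p_B = 0.0898531
  p_C = 0.0462576
  p_D = 0.0010008
Unnormalised posteriors:
  π_A·p_A = 0.13 × 0.0558732 = 0.00726352
  π_B·p_B = 0.34 × 0.0898531 = 0.0305501
  π_C·p_C = 0.38 × 0.0462576 = 0.0175779
  π_D·p_D = 0.15 × 0.0010008 = 0.00015012
Evidence: 0.00726352 + 0.0305501 + 0.0175779 + 0.00015012 = 0.0555416
P(Subgroup A | the observation) ≈ 0.1308

0.1308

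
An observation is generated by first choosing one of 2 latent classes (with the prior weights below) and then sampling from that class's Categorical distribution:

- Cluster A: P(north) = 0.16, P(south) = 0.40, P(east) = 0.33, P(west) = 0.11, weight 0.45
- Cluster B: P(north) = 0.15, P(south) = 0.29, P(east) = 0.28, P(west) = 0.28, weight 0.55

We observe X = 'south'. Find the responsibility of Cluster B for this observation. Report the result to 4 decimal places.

The responsibility of component k is P(Z=k) f_k(x) divided by Σ_j P(Z=j) f_j(x).
Evaluate each component's likelihood at the observed value:
  f_A = 0.4
  f_B = 0.29
Unnormalised posteriors:
  P(Z=A)·f_A = 0.45 × 0.4 = 0.18
  P(Z=B)·f_B = 0.55 × 0.29 = 0.1595
Normaliser: 0.18 + 0.1595 = 0.3395
P(Cluster B | 'south') = 0.1595 / 0.3395 ≈ 0.4698

0.4698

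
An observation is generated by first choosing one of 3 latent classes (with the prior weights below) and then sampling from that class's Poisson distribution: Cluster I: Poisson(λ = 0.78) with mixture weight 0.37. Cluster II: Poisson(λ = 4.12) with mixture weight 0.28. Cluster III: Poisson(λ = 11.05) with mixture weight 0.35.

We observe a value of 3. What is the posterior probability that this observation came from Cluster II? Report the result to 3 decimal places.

0.783

P(component k | x) = w_k·f_k(x) / marginal(x), where marginal(x) = Σ_j w_j·f_j(x).
Poisson probabilities:
  L_I = e^(−0.78)·0.78^3/3! = 0.0362562
  L_II = e^(−4.12)·4.12^3/3! = 0.189342
  L_III = e^(−11.05)·11.05^3/3! = 0.00357258
Unnormalised posteriors:
  w_I·L_I = 0.37 × 0.0362562 = 0.0134148
  w_II·L_II = 0.28 × 0.189342 = 0.0530158
  w_III·L_III = 0.35 × 0.00357258 = 0.0012504
Evidence: 0.0134148 + 0.0530158 + 0.0012504 = 0.067681
P(Cluster II | 3) = 0.0530158 / 0.067681 ≈ 0.783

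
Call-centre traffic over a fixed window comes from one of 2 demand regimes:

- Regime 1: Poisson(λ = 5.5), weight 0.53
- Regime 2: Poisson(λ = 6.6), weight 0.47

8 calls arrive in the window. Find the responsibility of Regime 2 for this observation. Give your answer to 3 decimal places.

0.559

Apply Bayes' rule: the posterior for each component is proportional to its prior times its likelihood at x.
Component likelihoods at x = 8 calls:
  f_1 = 0.0848714
  f_2 = 0.121475
Multiply by the mixture weights:
  π_1·f_1 = 0.53 × 0.0848714 = 0.0449818
  π_2·f_2 = 0.47 × 0.121475 = 0.0570933
Evidence: 0.0449818 + 0.0570933 = 0.102075
P(Regime 2 | 8 calls) = 0.0570933 / 0.102075 ≈ 0.559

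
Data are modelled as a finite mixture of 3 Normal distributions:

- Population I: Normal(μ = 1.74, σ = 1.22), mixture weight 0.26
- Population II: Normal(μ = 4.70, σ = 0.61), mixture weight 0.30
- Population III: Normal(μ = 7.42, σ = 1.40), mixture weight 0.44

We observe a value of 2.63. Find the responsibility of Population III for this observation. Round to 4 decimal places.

0.0054

P(component k | x) = w_k·f_k(x) / marginal(x), where marginal(x) = Σ_j w_j·f_j(x).
Component likelihoods at x = 2.63:
  p_I = (1/(1.22·√(2π)))·exp(−(2.63−1.74)²/(2·1.22²)) = 0.327002·exp(-0.26609) = 0.250604
  p_II = (1/(0.61·√(2π)))·exp(−(2.63−4.70)²/(2·0.61²)) = 0.654004·exp(-5.75773) = 0.00206553
  p_III = (1/(1.40·√(2π)))·exp(−(2.63−7.42)²/(2·1.40²)) = 0.284959·exp(-5.85309) = 0.000818123
Weight by the priors:
  w_I·p_I = 0.26 × 0.250604 = 0.0651571
  w_II·p_II = 0.30 × 0.00206553 = 0.000619659
  w_III·p_III = 0.44 × 0.000818123 = 0.000359974
Denominator: 0.0651571 + 0.000619659 + 0.000359974 = 0.0661367
P(Population III | the observation) ≈ 0.0054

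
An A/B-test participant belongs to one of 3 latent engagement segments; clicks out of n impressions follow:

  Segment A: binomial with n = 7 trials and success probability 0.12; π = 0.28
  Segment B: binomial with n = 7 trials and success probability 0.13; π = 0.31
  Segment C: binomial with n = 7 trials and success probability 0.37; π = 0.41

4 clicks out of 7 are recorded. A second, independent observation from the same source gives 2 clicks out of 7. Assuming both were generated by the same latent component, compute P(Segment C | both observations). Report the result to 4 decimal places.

0.9706

The responsibility of component k is π_k f_k(x) divided by Σ_j π_j f_j(x).
Since both observations come from the same component, the likelihood for component k is f_k(x₁)·f_k(x₂).
  L_A = [0.00494585] × [0.159586] = 0.000789289
  L_B = [0.00658263] × [0.17689] = 0.0011644
  L_C = [0.16402] × [0.285316] = 0.0467974
Weight by the priors:
  π_A·L_A = 0.28 × 0.000789289 = 0.000221001
  π_B·L_B = 0.31 × 0.0011644 = 0.000360963
  π_C·L_C = 0.41 × 0.0467974 = 0.0191869
Marginal: 0.000221001 + 0.000360963 + 0.0191869 = 0.0197689
P(Segment C | x₁,x₂) = 0.0191869 / 0.0197689 ≈ 0.9706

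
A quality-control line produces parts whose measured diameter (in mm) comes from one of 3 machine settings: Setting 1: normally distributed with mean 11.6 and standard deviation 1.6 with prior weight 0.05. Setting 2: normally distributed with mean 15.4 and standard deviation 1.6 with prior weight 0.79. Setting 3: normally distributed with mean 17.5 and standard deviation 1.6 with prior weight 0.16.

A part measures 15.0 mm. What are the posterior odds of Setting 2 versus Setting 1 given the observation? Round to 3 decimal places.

146.434

Only the two components matter; the odds are (π_i f_i(x)) / (π_j f_j(x)).
Component likelihoods at x = 15.0 mm:
  f_1 = 0.0260756
  f_2 = 0.241668
  f_3 = 0.0735606
Odds = (0.79/0.05) × (0.241668/0.0260756) = 15.8 × 9.26795 ≈ 146.434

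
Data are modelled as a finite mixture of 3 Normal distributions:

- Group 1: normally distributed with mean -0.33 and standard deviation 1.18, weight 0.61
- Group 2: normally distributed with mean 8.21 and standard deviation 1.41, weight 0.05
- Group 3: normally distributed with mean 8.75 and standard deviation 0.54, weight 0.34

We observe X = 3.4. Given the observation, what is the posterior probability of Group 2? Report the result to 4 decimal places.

0.0293

By Bayes' theorem, P(k | x) = P(Z=k) f_k(x) / Σ_j P(Z=j) f_j(x).
Evaluate each component's likelihood at the observed value:
  L_1 = (1/(1.18·√(2π)))·exp(−(3.4−-0.33)²/(2·1.18²)) = 0.338087·exp(-4.99601) = 0.00228711
  L_2 = (1/(1.41·√(2π)))·exp(−(3.4−8.21)²/(2·1.41²)) = 0.282938·exp(-5.81865) = 0.000840785
  L_3 = (1/(0.54·√(2π)))·exp(−(3.4−8.75)²/(2·0.54²)) = 0.738782·exp(-49.07836) = 3.58142e-22
Prior × likelihood for each component:
  P(Z=1)·L_1 = 0.61 × 0.00228711 = 0.00139514
  P(Z=2)·L_2 = 0.05 × 0.000840785 = 4.20393e-05
  P(Z=3)·L_3 = 0.34 × 3.58142e-22 = 1.21768e-22
Normaliser: 0.00139514 + 4.20393e-05 + 1.21768e-22 = 0.00143718
So the posterior for Group 2 is 4.20393e-05 / 0.00143718 ≈ 0.0293.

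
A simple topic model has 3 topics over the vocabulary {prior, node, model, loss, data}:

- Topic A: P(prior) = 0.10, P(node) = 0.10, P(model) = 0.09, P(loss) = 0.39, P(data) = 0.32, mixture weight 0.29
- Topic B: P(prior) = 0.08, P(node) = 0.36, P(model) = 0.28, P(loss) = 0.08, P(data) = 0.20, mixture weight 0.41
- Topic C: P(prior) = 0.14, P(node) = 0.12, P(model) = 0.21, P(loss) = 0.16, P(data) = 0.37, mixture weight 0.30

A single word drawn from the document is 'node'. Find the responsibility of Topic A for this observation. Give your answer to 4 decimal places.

0.1364

The responsibility of component k is w_k f_k(x) divided by Σ_j w_j f_j(x).
Evaluate each component's likelihood at the observed value:
  p_A = 0.1
  p_B = 0.36
  p_C = 0.12
Multiply by the mixture weights:
  w_A·p_A = 0.29 × 0.1 = 0.029
  w_B·p_B = 0.41 × 0.36 = 0.1476
  w_C·p_C = 0.30 × 0.12 = 0.036
Denominator: 0.029 + 0.1476 + 0.036 = 0.2126
P(Topic A | the observation) = 0.029 / 0.2126 ≈ 0.1364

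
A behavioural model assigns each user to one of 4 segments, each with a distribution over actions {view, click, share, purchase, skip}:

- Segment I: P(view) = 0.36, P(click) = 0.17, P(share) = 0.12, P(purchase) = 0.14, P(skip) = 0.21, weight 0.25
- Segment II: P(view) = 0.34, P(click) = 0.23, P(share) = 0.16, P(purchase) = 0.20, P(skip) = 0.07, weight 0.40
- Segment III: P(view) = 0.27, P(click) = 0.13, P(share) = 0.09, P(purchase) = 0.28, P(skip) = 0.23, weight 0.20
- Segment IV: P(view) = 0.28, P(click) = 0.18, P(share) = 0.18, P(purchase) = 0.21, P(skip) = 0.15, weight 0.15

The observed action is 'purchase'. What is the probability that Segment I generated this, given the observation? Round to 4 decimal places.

0.1728

P(component k | x) = π_k·f_k(x) / marginal(x), where marginal(x) = Σ_j π_j·f_j(x).
Categorical probabilities:
  L_I = P(purchase | comp) = 0.14
  L_II = P(purchase | comp) = 0.20
  L_III = P(purchase | comp) = 0.28
  L_IV = P(purchase | comp) = 0.21
Weight by the priors:
  π_I·L_I = 0.25 × 0.14 = 0.035
  π_II·L_II = 0.40 × 0.2 = 0.08
  π_III·L_III = 0.20 × 0.28 = 0.056
  π_IV·L_IV = 0.15 × 0.21 = 0.0315
Marginal: 0.035 + 0.08 + 0.056 + 0.0315 = 0.2025
Responsibility of Segment I: 0.035 / 0.2025 ≈ 0.1728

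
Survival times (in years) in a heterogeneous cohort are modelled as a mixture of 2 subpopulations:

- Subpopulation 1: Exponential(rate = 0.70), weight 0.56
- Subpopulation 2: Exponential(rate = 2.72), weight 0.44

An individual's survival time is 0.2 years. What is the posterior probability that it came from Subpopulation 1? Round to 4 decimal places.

0.3291

The responsibility of component k is π_k f_k(x) divided by Σ_j π_j f_j(x).
Evaluate each component's likelihood at the observed value:
  p_1 = 0.70·e^(−0.70·0.2) = 0.70·e^(−0.1400) = 0.608551
  p_2 = 2.72·e^(−2.72·0.2) = 2.72·e^(−0.5440) = 1.57875
Weight by the priors:
  π_1·p_1 = 0.56 × 0.608551 = 0.340788
  π_2·p_2 = 0.44 × 1.57875 = 0.694649
Denominator: 0.340788 + 0.694649 = 1.03544
Responsibility of Subpopulation 1: 0.340788 / 1.03544 ≈ 0.3291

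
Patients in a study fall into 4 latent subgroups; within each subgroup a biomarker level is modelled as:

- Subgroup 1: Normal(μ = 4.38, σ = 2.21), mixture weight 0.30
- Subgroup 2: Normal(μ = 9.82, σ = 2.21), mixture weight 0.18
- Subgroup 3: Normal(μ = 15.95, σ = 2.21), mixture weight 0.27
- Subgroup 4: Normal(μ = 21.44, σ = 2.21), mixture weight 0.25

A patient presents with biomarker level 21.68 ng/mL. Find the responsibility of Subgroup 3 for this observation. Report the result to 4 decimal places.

By Bayes' theorem, P(k | x) = π_k f_k(x) / Σ_j π_j f_j(x).
Normal densities:
  p_1 = (1/(2.21·√(2π)))·exp(−(21.68−4.38)²/(2·2.21²)) = 0.180517·exp(-30.63922) = 8.91405e-15
  p_2 = (1/(2.21·√(2π)))·exp(−(21.68−9.82)²/(2·2.21²)) = 0.180517·exp(-14.39975) = 1.00644e-07
  p_3 = (1/(2.21·√(2π)))·exp(−(21.68−15.95)²/(2·2.21²)) = 0.180517·exp(-3.36120) = 0.00626276
  p_4 = (1/(2.21·√(2π)))·exp(−(21.68−21.44)²/(2·2.21²)) = 0.180517·exp(-0.00590) = 0.179456
Prior × likelihood for each component:
  π_1·p_1 = 0.30 × 8.91405e-15 = 2.67421e-15
  π_2·p_2 = 0.18 × 1.00644e-07 = 1.81159e-08
  π_3·p_3 = 0.27 × 0.00626276 = 0.00169095
  π_4·p_4 = 0.25 × 0.179456 = 0.0448639
Denominator: 2.67421e-15 + 1.81159e-08 + 0.00169095 + 0.0448639 = 0.0465549
So the posterior for Subgroup 3 is 0.00169095 / 0.0465549 ≈ 0.0363.

0.0363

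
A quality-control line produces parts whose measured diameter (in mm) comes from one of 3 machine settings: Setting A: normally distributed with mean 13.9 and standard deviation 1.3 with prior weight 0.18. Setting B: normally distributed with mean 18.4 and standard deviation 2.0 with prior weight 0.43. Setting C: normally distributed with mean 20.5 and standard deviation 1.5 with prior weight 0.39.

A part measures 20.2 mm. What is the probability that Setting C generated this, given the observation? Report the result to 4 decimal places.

Posterior ∝ prior × likelihood, so P(k | x) ∝ π_k f_k(x); normalise over all components.
Normal densities:
  f_A = 2.43904e-06
  f_B = 0.133043
  f_C = 0.260695
Unnormalised posteriors:
  π_A·f_A = 0.18 × 2.43904e-06 = 4.39027e-07
  π_B·f_B = 0.43 × 0.133043 = 0.0572083
  π_C·f_C = 0.39 × 0.260695 = 0.101671
Evidence: 4.39027e-07 + 0.0572083 + 0.101671 = 0.15888
Responsibility of Setting C: 0.101671 / 0.15888 ≈ 0.6399

0.6399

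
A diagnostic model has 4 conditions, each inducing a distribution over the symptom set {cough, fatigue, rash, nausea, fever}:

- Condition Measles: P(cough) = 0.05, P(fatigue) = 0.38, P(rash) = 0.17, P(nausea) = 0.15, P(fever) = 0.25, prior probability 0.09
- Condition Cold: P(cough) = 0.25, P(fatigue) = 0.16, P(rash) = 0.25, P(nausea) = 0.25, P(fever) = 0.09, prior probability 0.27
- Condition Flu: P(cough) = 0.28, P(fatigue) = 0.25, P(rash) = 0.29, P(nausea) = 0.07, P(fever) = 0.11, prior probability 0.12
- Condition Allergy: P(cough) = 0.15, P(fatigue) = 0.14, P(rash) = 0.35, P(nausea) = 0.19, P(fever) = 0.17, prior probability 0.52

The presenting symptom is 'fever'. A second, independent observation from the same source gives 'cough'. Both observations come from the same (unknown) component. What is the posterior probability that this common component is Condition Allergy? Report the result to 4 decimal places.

Posterior ∝ prior × likelihood, so P(k | x) ∝ π_k f_k(x); normalise over all components.
Since both observations come from the same component, the likelihood for component k is f_k(x₁)·f_k(x₂).
  p_Measles = [P(fever | comp) = 0.25] × [0.05] = 0.0125
  p_Cold = [P(fever | comp) = 0.09] × [0.25] = 0.0225
  p_Flu = [P(fever | comp) = 0.11] × [0.28] = 0.0308
  p_Allergy = [P(fever | comp) = 0.17] × [0.15] = 0.0255
Unnormalised posteriors:
  π_Measles·p_Measles = 0.09 × 0.0125 = 0.001125
  π_Cold·p_Cold = 0.27 × 0.0225 = 0.006075
  π_Flu·p_Flu = 0.12 × 0.0308 = 0.003696
  π_Allergy·p_Allergy = 0.52 × 0.0255 = 0.01326
Normaliser: 0.001125 + 0.006075 + 0.003696 + 0.01326 = 0.024156
P(Condition Allergy | data) = 0.01326 / 0.024156 ≈ 0.5489

0.5489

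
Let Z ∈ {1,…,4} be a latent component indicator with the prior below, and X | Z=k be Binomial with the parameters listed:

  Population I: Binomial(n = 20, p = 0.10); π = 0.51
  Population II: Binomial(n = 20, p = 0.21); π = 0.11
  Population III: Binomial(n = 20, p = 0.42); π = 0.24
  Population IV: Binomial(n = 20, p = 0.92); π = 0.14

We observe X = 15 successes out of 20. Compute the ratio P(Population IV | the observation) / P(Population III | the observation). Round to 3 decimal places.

Posterior odds = (π_i f_i(x)) / (π_j f_j(x)); the normalising sum cancels.
Evaluate each component's likelihood at the observed value:
  p_I = 9.15496e-12
  p_II = 3.24989e-07
  p_III = 0.00227155
  p_IV = 0.0145449
Posterior odds = (π_IV·p_IV) / (π_III·p_III) = (0.14·0.0145449) / (0.24·0.00227155) = 0.00203629 / 0.000545173 ≈ 3.735

3.735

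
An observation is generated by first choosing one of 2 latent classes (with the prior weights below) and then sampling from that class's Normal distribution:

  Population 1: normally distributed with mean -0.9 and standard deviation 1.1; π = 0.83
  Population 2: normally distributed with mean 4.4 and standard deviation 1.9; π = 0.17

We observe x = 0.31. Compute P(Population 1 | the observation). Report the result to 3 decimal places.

0.979

By Bayes' theorem, P(k | x) = P(Z=k) f_k(x) / Σ_j P(Z=j) f_j(x).
Evaluate each component's likelihood at the observed value:
  p_1 = (1/(1.1·√(2π)))·exp(−(0.31−-0.9)²/(2·1.1²)) = 0.362675·exp(-0.60500) = 0.198047
  p_2 = (1/(1.9·√(2π)))·exp(−(0.31−4.4)²/(2·1.9²)) = 0.209970·exp(-2.31691) = 0.0206983
Unnormalised posteriors:
  P(Z=1)·p_1 = 0.83 × 0.198047 = 0.164379
  P(Z=2)·p_2 = 0.17 × 0.0206983 = 0.00351871
Sum: 0.164379 + 0.00351871 = 0.167898
So the posterior for Population 1 is 0.164379 / 0.167898 ≈ 0.979.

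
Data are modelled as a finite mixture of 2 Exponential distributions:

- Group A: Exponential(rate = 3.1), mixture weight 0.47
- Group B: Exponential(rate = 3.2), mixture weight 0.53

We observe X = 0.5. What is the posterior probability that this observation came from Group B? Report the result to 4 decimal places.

Posterior ∝ prior × likelihood, so P(k | x) ∝ P(Z=k) f_k(x); normalise over all components.
Evaluate each component's likelihood at the observed value:
  f_A = 3.1·e^(−3.1·0.5) = 3.1·e^(−1.5500) = 0.657969
  f_B = 3.2·e^(−3.2·0.5) = 3.2·e^(−1.6000) = 0.646069
Unnormalised posteriors:
  P(Z=A)·f_A = 0.47 × 0.657969 = 0.309245
  P(Z=B)·f_B = 0.53 × 0.646069 = 0.342416
Evidence: 0.309245 + 0.342416 = 0.651662
P(Group B | the observation) = 0.342416 / 0.651662 ≈ 0.5255

0.5255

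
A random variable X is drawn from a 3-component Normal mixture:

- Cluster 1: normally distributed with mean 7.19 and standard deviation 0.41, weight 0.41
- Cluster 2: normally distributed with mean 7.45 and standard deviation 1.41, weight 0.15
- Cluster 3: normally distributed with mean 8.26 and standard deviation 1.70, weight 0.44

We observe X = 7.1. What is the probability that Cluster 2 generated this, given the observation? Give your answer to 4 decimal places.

P(component k | x) = π_k·f_k(x) / marginal(x), where marginal(x) = Σ_j π_j·f_j(x).
Component likelihoods at x = 7.1:
  p_1 = 0.949867
  p_2 = 0.274354
  p_3 = 0.185933
Weight by the priors:
  π_1·p_1 = 0.41 × 0.949867 = 0.389446
  π_2·p_2 = 0.15 × 0.274354 = 0.0411531
  π_3·p_3 = 0.44 × 0.185933 = 0.0818105
Denominator: 0.389446 + 0.0411531 + 0.0818105 = 0.512409
P(Cluster 2 | the observation) ≈ 0.0803

0.0803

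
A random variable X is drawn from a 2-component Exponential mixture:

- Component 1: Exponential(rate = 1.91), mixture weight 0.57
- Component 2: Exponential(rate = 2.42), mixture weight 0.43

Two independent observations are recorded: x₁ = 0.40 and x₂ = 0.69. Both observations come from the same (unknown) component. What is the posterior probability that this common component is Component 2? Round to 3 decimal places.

0.410

P(component k | x) = π_k·f_k(x) / marginal(x), where marginal(x) = Σ_j π_j·f_j(x).
Since both observations come from the same component, the likelihood for component k is f_k(x₁)·f_k(x₂).
  L_1 = [1.91·e^(−1.91·0.40) = 1.91·e^(−0.7640) = 0.889677] × [0.511301] = 0.454893
  L_2 = [2.42·e^(−2.42·0.40) = 2.42·e^(−0.9680) = 0.919218] × [0.455649] = 0.418841
Unnormalised posteriors:
  π_1·L_1 = 0.57 × 0.454893 = 0.259289
  π_2·L_2 = 0.43 × 0.418841 = 0.180101
Normaliser: 0.259289 + 0.180101 = 0.43939
P(Component 2 | x₁,x₂) = 0.180101 / 0.43939 ≈ 0.410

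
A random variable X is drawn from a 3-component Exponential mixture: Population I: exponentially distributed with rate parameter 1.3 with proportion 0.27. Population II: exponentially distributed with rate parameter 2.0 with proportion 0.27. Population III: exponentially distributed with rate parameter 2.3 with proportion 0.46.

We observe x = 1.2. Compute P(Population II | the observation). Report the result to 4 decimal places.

0.2582

Posterior ∝ prior × likelihood, so P(k | x) ∝ π_k f_k(x); normalise over all components.
Component likelihoods at x = 1.2:
  L_I = 0.273177
  L_II = 0.181436
  L_III = 0.145571
Multiply by the mixture weights:
  π_I·L_I = 0.27 × 0.273177 = 0.0737578
  π_II·L_II = 0.27 × 0.181436 = 0.0489877
  π_III·L_III = 0.46 × 0.145571 = 0.0669627
Evidence: 0.0737578 + 0.0489877 + 0.0669627 = 0.189708
P(Population II | 1.2) = 0.0489877 / 0.189708 ≈ 0.2582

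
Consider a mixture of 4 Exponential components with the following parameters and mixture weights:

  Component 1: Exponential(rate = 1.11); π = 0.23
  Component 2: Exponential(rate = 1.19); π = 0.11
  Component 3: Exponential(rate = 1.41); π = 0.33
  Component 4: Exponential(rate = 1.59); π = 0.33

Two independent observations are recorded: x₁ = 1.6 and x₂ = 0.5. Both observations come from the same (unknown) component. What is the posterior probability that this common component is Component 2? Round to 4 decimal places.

0.1232

By Bayes' theorem, P(k | x) = P(Z=k) f_k(x) / Σ_j P(Z=j) f_j(x).
Since both observations come from the same component, the likelihood for component k is f_k(x₁)·f_k(x₂).
  L_1 = [0.187939] × [0.63722] = 0.119758
  L_2 = [0.177276] × [0.656359] = 0.116357
  L_3 = [0.147724] × [0.696693] = 0.102918
  L_4 = [0.124897] × [0.718014] = 0.0896778
Weight by the priors:
  P(Z=1)·L_1 = 0.23 × 0.119758 = 0.0275444
  P(Z=2)·L_2 = 0.11 × 0.116357 = 0.0127993
  P(Z=3)·L_3 = 0.33 × 0.102918 = 0.033963
  P(Z=4)·L_4 = 0.33 × 0.0896778 = 0.0295937
Evidence: 0.0275444 + 0.0127993 + 0.033963 + 0.0295937 = 0.1039
P(Component 2 | x) = 0.0127993 / 0.1039 ≈ 0.1232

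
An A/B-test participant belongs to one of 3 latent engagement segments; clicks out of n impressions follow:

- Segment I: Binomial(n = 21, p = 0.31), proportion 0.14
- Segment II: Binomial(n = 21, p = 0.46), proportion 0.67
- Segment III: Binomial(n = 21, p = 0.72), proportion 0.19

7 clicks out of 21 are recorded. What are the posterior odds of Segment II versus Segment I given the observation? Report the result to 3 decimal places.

Only the two components matter; the odds are (π_i f_i(x)) / (π_j f_j(x)).
Binomial probabilities:
  L_I = 0.177388
  L_II = 0.0908495
  L_III = 0.000212346
Posterior odds = (π_II·L_II) / (π_I·L_I) = (0.67·0.0908495) / (0.14·0.177388) = 0.0608692 / 0.0248343 ≈ 2.451

2.451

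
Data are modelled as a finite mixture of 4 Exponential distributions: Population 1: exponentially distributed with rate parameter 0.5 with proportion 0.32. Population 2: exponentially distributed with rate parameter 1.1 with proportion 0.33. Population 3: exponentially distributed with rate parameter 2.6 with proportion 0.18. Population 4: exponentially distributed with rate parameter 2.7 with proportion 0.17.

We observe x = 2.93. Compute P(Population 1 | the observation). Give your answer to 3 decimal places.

0.713

The responsibility of component k is π_k f_k(x) divided by Σ_j π_j f_j(x).
Evaluate each component's likelihood at the observed value:
  L_1 = 0.115539
  L_2 = 0.0438189
  L_3 = 0.00127796
  L_4 = 0.000990057
Prior × likelihood for each component:
  π_1·L_1 = 0.32 × 0.115539 = 0.0369725
  π_2·L_2 = 0.33 × 0.0438189 = 0.0144602
  π_3·L_3 = 0.18 × 0.00127796 = 0.000230033
  π_4·L_4 = 0.17 × 0.000990057 = 0.00016831
Marginal: 0.0369725 + 0.0144602 + 0.000230033 + 0.00016831 = 0.0518311
P(Population 1 | data) ≈ 0.713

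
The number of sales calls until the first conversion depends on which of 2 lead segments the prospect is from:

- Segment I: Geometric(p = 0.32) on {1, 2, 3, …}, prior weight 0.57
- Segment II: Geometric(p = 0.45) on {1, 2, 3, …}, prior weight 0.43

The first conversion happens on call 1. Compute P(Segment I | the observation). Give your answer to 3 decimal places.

The responsibility of component k is π_k f_k(x) divided by Σ_j π_j f_j(x).
Component likelihoods at x = 1:
  L_I = 0.32
  L_II = 0.45
Unnormalised posteriors:
  π_I·L_I = 0.57 × 0.32 = 0.1824
  π_II·L_II = 0.43 × 0.45 = 0.1935
Marginal: 0.1824 + 0.1935 = 0.3759
P(Segment I | the observation) = 0.1824 / 0.3759 ≈ 0.485

0.485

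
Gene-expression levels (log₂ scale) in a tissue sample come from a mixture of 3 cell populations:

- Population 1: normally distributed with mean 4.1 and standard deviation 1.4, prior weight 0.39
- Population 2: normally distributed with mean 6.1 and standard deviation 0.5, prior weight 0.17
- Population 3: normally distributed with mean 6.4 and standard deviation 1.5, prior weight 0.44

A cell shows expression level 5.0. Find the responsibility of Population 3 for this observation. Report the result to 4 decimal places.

The responsibility of component k is w_k f_k(x) divided by Σ_j w_j f_j(x).
Component likelihoods at x = 5.0:
  p_1 = (1/(1.4·√(2π)))·exp(−(5.0−4.1)²/(2·1.4²)) = 0.284959·exp(-0.20663) = 0.231762
  p_2 = (1/(0.5·√(2π)))·exp(−(5.0−6.1)²/(2·0.5²)) = 0.797885·exp(-2.42000) = 0.0709492
  p_3 = (1/(1.5·√(2π)))·exp(−(5.0−6.4)²/(2·1.5²)) = 0.265962·exp(-0.43556) = 0.172052
Unnormalised posteriors:
  w_1·p_1 = 0.39 × 0.231762 = 0.0903873
  w_2·p_2 = 0.17 × 0.0709492 = 0.0120614
  w_3·p_3 = 0.44 × 0.172052 = 0.0757028
Normaliser: 0.0903873 + 0.0120614 + 0.0757028 = 0.178151
So the posterior for Population 3 is 0.0757028 / 0.178151 ≈ 0.4249.

0.4249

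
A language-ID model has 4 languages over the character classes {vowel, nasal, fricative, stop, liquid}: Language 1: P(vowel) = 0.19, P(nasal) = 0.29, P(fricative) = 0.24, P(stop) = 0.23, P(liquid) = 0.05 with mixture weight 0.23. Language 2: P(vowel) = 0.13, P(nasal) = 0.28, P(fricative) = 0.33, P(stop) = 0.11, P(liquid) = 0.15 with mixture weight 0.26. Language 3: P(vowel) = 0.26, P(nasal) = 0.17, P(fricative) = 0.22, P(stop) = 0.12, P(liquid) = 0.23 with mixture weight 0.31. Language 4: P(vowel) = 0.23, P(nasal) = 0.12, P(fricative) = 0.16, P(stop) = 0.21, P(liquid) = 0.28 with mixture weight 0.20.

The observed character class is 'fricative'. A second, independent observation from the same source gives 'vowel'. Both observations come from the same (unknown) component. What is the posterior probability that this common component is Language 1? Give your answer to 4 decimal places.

The responsibility of component k is P(Z=k) f_k(x) divided by Σ_j P(Z=j) f_j(x).
Since both observations come from the same component, the likelihood for component k is f_k(x₁)·f_k(x₂).
  p_1 = [0.24] × [0.19] = 0.0456
  p_2 = [0.33] × [0.13] = 0.0429
  p_3 = [0.22] × [0.26] = 0.0572
  p_4 = [0.16] × [0.23] = 0.0368
Unnormalised posteriors:
  P(Z=1)·p_1 = 0.23 × 0.0456 = 0.010488
  P(Z=2)·p_2 = 0.26 × 0.0429 = 0.011154
  P(Z=3)·p_3 = 0.31 × 0.0572 = 0.017732
  P(Z=4)·p_4 = 0.20 × 0.0368 = 0.00736
Denominator: 0.010488 + 0.011154 + 0.017732 + 0.00736 = 0.046734
So the posterior for Language 1 is 0.010488 / 0.046734 ≈ 0.2244.

0.2244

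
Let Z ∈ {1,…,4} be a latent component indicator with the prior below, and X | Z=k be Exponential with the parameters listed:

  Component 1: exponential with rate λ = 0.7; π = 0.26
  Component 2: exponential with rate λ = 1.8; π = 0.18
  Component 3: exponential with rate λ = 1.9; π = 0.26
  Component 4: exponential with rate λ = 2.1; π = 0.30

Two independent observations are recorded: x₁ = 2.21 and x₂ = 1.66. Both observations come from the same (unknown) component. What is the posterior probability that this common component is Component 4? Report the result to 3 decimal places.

0.039

P(component k | x) = w_k·f_k(x) / marginal(x), where marginal(x) = Σ_j w_j·f_j(x).
Since both observations come from the same component, the likelihood for component k is f_k(x₁)·f_k(x₂).
  L_1 = [0.14902] × [0.219002] = 0.0326357
  L_2 = [0.0337015] × [0.0906986] = 0.00305668
  L_3 = [0.0285201] × [0.081094] = 0.00231281
  L_4 = [0.0202609] × [0.0643086] = 0.00130295
Unnormalised posteriors:
  w_1·L_1 = 0.26 × 0.0326357 = 0.00848527
  w_2·L_2 = 0.18 × 0.00305668 = 0.000550202
  w_3·L_3 = 0.26 × 0.00231281 = 0.00060133
  w_4·L_4 = 0.30 × 0.00130295 = 0.000390885
Marginal: 0.00848527 + 0.000550202 + 0.00060133 + 0.000390885 = 0.0100277
P(Component 4 | x₁,x₂) = 0.000390885 / 0.0100277 ≈ 0.039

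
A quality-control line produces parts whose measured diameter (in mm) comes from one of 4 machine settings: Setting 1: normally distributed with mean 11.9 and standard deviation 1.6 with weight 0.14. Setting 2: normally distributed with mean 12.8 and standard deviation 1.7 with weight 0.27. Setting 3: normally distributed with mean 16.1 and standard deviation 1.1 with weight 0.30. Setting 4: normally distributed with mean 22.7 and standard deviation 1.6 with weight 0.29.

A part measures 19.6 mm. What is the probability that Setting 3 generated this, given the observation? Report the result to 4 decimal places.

By Bayes' theorem, P(k | x) = π_k f_k(x) / Σ_j π_j f_j(x).
Component likelihoods at x = 19.6 mm:
  p_1 = (1/(1.6·√(2π)))·exp(−(19.6−11.9)²/(2·1.6²)) = 0.249339·exp(-11.58008) = 2.33145e-06
  p_2 = (1/(1.7·√(2π)))·exp(−(19.6−12.8)²/(2·1.7²)) = 0.234672·exp(-8.00000) = 7.87237e-05
  p_3 = (1/(1.1·√(2π)))·exp(−(19.6−16.1)²/(2·1.1²)) = 0.362675·exp(-5.06198) = 0.00229681
  p_4 = (1/(1.6·√(2π)))·exp(−(19.6−22.7)²/(2·1.6²)) = 0.249339·exp(-1.87695) = 0.0381628
Prior × likelihood for each component:
  π_1·p_1 = 0.14 × 2.33145e-06 = 3.26403e-07
  π_2·p_2 = 0.27 × 7.87237e-05 = 2.12554e-05
  π_3·p_3 = 0.30 × 0.00229681 = 0.000689044
  π_4·p_4 = 0.29 × 0.0381628 = 0.0110672
Denominator: 3.26403e-07 + 2.12554e-05 + 0.000689044 + 0.0110672 = 0.0117778
Responsibility of Setting 3: 0.000689044 / 0.0117778 ≈ 0.0585

0.0585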